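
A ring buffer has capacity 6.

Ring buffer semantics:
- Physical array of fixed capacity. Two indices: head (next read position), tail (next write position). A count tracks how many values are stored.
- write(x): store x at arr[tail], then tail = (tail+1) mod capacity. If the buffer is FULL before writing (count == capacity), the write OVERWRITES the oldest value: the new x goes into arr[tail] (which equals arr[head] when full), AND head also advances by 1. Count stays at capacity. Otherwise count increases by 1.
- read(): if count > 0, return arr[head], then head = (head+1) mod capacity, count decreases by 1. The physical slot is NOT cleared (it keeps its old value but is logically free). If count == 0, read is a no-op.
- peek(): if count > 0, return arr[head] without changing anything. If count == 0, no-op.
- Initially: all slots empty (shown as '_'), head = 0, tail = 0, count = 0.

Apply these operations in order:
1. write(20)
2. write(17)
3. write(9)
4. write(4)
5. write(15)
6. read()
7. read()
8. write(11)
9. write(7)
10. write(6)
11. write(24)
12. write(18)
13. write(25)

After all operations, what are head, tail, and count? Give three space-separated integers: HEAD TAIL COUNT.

Answer: 5 5 6

Derivation:
After op 1 (write(20)): arr=[20 _ _ _ _ _] head=0 tail=1 count=1
After op 2 (write(17)): arr=[20 17 _ _ _ _] head=0 tail=2 count=2
After op 3 (write(9)): arr=[20 17 9 _ _ _] head=0 tail=3 count=3
After op 4 (write(4)): arr=[20 17 9 4 _ _] head=0 tail=4 count=4
After op 5 (write(15)): arr=[20 17 9 4 15 _] head=0 tail=5 count=5
After op 6 (read()): arr=[20 17 9 4 15 _] head=1 tail=5 count=4
After op 7 (read()): arr=[20 17 9 4 15 _] head=2 tail=5 count=3
After op 8 (write(11)): arr=[20 17 9 4 15 11] head=2 tail=0 count=4
After op 9 (write(7)): arr=[7 17 9 4 15 11] head=2 tail=1 count=5
After op 10 (write(6)): arr=[7 6 9 4 15 11] head=2 tail=2 count=6
After op 11 (write(24)): arr=[7 6 24 4 15 11] head=3 tail=3 count=6
After op 12 (write(18)): arr=[7 6 24 18 15 11] head=4 tail=4 count=6
After op 13 (write(25)): arr=[7 6 24 18 25 11] head=5 tail=5 count=6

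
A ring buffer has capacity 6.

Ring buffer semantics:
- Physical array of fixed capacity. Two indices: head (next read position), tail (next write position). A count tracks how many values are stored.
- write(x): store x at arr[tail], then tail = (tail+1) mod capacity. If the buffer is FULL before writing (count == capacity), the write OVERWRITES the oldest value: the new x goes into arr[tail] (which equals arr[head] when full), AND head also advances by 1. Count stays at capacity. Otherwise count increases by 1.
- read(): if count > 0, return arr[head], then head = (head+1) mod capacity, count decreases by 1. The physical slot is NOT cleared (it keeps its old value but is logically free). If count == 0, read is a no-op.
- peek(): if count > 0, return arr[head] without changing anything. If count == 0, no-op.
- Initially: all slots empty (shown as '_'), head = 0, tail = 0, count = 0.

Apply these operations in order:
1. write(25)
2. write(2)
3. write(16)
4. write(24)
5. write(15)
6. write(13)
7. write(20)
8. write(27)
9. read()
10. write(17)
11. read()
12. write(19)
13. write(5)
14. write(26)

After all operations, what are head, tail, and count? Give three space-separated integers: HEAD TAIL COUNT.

Answer: 0 0 6

Derivation:
After op 1 (write(25)): arr=[25 _ _ _ _ _] head=0 tail=1 count=1
After op 2 (write(2)): arr=[25 2 _ _ _ _] head=0 tail=2 count=2
After op 3 (write(16)): arr=[25 2 16 _ _ _] head=0 tail=3 count=3
After op 4 (write(24)): arr=[25 2 16 24 _ _] head=0 tail=4 count=4
After op 5 (write(15)): arr=[25 2 16 24 15 _] head=0 tail=5 count=5
After op 6 (write(13)): arr=[25 2 16 24 15 13] head=0 tail=0 count=6
After op 7 (write(20)): arr=[20 2 16 24 15 13] head=1 tail=1 count=6
After op 8 (write(27)): arr=[20 27 16 24 15 13] head=2 tail=2 count=6
After op 9 (read()): arr=[20 27 16 24 15 13] head=3 tail=2 count=5
After op 10 (write(17)): arr=[20 27 17 24 15 13] head=3 tail=3 count=6
After op 11 (read()): arr=[20 27 17 24 15 13] head=4 tail=3 count=5
After op 12 (write(19)): arr=[20 27 17 19 15 13] head=4 tail=4 count=6
After op 13 (write(5)): arr=[20 27 17 19 5 13] head=5 tail=5 count=6
After op 14 (write(26)): arr=[20 27 17 19 5 26] head=0 tail=0 count=6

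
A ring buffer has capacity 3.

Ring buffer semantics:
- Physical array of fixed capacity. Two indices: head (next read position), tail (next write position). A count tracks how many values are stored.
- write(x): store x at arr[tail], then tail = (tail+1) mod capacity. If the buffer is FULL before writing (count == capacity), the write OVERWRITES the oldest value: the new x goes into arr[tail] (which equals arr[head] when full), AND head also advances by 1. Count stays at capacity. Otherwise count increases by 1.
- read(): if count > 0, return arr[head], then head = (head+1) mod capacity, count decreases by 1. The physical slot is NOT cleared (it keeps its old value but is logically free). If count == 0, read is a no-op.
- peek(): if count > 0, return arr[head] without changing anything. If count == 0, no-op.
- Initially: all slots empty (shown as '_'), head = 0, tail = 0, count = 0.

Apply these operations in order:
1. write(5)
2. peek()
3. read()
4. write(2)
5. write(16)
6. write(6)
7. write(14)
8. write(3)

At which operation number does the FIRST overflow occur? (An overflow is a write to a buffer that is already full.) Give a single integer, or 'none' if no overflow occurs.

Answer: 7

Derivation:
After op 1 (write(5)): arr=[5 _ _] head=0 tail=1 count=1
After op 2 (peek()): arr=[5 _ _] head=0 tail=1 count=1
After op 3 (read()): arr=[5 _ _] head=1 tail=1 count=0
After op 4 (write(2)): arr=[5 2 _] head=1 tail=2 count=1
After op 5 (write(16)): arr=[5 2 16] head=1 tail=0 count=2
After op 6 (write(6)): arr=[6 2 16] head=1 tail=1 count=3
After op 7 (write(14)): arr=[6 14 16] head=2 tail=2 count=3
After op 8 (write(3)): arr=[6 14 3] head=0 tail=0 count=3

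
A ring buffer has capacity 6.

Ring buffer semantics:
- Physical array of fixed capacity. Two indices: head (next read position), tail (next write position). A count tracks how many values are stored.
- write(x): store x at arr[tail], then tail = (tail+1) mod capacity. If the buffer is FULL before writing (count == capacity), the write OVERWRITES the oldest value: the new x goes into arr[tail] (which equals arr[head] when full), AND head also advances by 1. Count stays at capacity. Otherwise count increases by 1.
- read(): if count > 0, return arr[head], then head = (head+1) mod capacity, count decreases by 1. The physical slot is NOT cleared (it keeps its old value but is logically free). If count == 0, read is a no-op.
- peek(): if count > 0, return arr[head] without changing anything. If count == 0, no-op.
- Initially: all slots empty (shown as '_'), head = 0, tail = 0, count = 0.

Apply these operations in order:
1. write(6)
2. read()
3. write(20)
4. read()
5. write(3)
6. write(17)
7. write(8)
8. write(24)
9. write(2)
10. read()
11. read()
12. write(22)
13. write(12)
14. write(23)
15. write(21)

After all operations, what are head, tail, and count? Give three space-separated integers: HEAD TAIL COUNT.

Answer: 5 5 6

Derivation:
After op 1 (write(6)): arr=[6 _ _ _ _ _] head=0 tail=1 count=1
After op 2 (read()): arr=[6 _ _ _ _ _] head=1 tail=1 count=0
After op 3 (write(20)): arr=[6 20 _ _ _ _] head=1 tail=2 count=1
After op 4 (read()): arr=[6 20 _ _ _ _] head=2 tail=2 count=0
After op 5 (write(3)): arr=[6 20 3 _ _ _] head=2 tail=3 count=1
After op 6 (write(17)): arr=[6 20 3 17 _ _] head=2 tail=4 count=2
After op 7 (write(8)): arr=[6 20 3 17 8 _] head=2 tail=5 count=3
After op 8 (write(24)): arr=[6 20 3 17 8 24] head=2 tail=0 count=4
After op 9 (write(2)): arr=[2 20 3 17 8 24] head=2 tail=1 count=5
After op 10 (read()): arr=[2 20 3 17 8 24] head=3 tail=1 count=4
After op 11 (read()): arr=[2 20 3 17 8 24] head=4 tail=1 count=3
After op 12 (write(22)): arr=[2 22 3 17 8 24] head=4 tail=2 count=4
After op 13 (write(12)): arr=[2 22 12 17 8 24] head=4 tail=3 count=5
After op 14 (write(23)): arr=[2 22 12 23 8 24] head=4 tail=4 count=6
After op 15 (write(21)): arr=[2 22 12 23 21 24] head=5 tail=5 count=6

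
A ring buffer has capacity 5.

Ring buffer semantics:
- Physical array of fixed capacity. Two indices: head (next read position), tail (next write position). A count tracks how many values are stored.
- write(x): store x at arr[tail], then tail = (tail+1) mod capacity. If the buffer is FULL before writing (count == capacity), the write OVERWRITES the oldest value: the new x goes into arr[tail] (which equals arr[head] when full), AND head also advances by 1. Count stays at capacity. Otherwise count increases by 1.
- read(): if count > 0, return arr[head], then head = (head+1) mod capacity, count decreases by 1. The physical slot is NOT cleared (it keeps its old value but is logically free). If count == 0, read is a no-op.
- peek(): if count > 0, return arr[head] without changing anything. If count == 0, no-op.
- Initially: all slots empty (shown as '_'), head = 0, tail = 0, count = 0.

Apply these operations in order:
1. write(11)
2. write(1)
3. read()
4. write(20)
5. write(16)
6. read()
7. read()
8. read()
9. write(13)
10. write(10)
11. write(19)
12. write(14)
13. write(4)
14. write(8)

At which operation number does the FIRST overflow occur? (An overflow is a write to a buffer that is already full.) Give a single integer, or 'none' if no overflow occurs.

Answer: 14

Derivation:
After op 1 (write(11)): arr=[11 _ _ _ _] head=0 tail=1 count=1
After op 2 (write(1)): arr=[11 1 _ _ _] head=0 tail=2 count=2
After op 3 (read()): arr=[11 1 _ _ _] head=1 tail=2 count=1
After op 4 (write(20)): arr=[11 1 20 _ _] head=1 tail=3 count=2
After op 5 (write(16)): arr=[11 1 20 16 _] head=1 tail=4 count=3
After op 6 (read()): arr=[11 1 20 16 _] head=2 tail=4 count=2
After op 7 (read()): arr=[11 1 20 16 _] head=3 tail=4 count=1
After op 8 (read()): arr=[11 1 20 16 _] head=4 tail=4 count=0
After op 9 (write(13)): arr=[11 1 20 16 13] head=4 tail=0 count=1
After op 10 (write(10)): arr=[10 1 20 16 13] head=4 tail=1 count=2
After op 11 (write(19)): arr=[10 19 20 16 13] head=4 tail=2 count=3
After op 12 (write(14)): arr=[10 19 14 16 13] head=4 tail=3 count=4
After op 13 (write(4)): arr=[10 19 14 4 13] head=4 tail=4 count=5
After op 14 (write(8)): arr=[10 19 14 4 8] head=0 tail=0 count=5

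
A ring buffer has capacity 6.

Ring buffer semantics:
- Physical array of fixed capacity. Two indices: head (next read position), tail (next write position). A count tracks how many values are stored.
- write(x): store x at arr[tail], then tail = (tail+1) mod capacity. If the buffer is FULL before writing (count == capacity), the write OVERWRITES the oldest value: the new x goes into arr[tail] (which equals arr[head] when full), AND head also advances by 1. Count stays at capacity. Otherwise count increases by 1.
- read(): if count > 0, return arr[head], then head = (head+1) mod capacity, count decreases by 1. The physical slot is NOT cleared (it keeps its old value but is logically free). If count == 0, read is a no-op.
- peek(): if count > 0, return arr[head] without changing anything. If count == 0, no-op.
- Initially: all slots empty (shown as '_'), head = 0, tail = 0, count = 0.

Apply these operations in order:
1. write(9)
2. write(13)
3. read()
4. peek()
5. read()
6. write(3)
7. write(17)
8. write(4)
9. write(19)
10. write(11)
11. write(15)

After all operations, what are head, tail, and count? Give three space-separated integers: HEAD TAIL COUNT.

After op 1 (write(9)): arr=[9 _ _ _ _ _] head=0 tail=1 count=1
After op 2 (write(13)): arr=[9 13 _ _ _ _] head=0 tail=2 count=2
After op 3 (read()): arr=[9 13 _ _ _ _] head=1 tail=2 count=1
After op 4 (peek()): arr=[9 13 _ _ _ _] head=1 tail=2 count=1
After op 5 (read()): arr=[9 13 _ _ _ _] head=2 tail=2 count=0
After op 6 (write(3)): arr=[9 13 3 _ _ _] head=2 tail=3 count=1
After op 7 (write(17)): arr=[9 13 3 17 _ _] head=2 tail=4 count=2
After op 8 (write(4)): arr=[9 13 3 17 4 _] head=2 tail=5 count=3
After op 9 (write(19)): arr=[9 13 3 17 4 19] head=2 tail=0 count=4
After op 10 (write(11)): arr=[11 13 3 17 4 19] head=2 tail=1 count=5
After op 11 (write(15)): arr=[11 15 3 17 4 19] head=2 tail=2 count=6

Answer: 2 2 6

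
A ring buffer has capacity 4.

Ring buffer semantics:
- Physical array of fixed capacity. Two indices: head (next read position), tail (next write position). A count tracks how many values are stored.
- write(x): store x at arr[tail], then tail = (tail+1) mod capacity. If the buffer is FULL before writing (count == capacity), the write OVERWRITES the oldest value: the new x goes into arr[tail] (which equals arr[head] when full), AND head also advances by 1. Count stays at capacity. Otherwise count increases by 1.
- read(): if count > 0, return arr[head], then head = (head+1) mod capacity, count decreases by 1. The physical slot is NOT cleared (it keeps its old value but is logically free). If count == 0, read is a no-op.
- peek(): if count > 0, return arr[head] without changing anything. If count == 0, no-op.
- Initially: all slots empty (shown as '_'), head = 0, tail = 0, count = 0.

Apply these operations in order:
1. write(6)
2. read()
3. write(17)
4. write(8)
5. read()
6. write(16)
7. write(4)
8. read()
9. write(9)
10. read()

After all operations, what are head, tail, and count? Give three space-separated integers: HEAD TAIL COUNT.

Answer: 0 2 2

Derivation:
After op 1 (write(6)): arr=[6 _ _ _] head=0 tail=1 count=1
After op 2 (read()): arr=[6 _ _ _] head=1 tail=1 count=0
After op 3 (write(17)): arr=[6 17 _ _] head=1 tail=2 count=1
After op 4 (write(8)): arr=[6 17 8 _] head=1 tail=3 count=2
After op 5 (read()): arr=[6 17 8 _] head=2 tail=3 count=1
After op 6 (write(16)): arr=[6 17 8 16] head=2 tail=0 count=2
After op 7 (write(4)): arr=[4 17 8 16] head=2 tail=1 count=3
After op 8 (read()): arr=[4 17 8 16] head=3 tail=1 count=2
After op 9 (write(9)): arr=[4 9 8 16] head=3 tail=2 count=3
After op 10 (read()): arr=[4 9 8 16] head=0 tail=2 count=2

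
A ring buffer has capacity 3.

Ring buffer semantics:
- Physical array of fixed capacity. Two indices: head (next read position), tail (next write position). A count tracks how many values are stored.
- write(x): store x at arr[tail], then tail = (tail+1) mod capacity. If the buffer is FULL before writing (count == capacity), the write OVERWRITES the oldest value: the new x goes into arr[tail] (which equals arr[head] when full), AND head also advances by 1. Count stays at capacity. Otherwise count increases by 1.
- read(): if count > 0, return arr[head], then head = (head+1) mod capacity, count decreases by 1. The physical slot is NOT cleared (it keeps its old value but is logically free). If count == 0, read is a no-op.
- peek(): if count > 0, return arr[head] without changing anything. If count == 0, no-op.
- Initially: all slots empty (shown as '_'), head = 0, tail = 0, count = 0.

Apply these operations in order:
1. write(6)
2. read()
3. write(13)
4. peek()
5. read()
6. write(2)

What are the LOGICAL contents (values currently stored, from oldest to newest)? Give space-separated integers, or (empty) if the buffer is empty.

Answer: 2

Derivation:
After op 1 (write(6)): arr=[6 _ _] head=0 tail=1 count=1
After op 2 (read()): arr=[6 _ _] head=1 tail=1 count=0
After op 3 (write(13)): arr=[6 13 _] head=1 tail=2 count=1
After op 4 (peek()): arr=[6 13 _] head=1 tail=2 count=1
After op 5 (read()): arr=[6 13 _] head=2 tail=2 count=0
After op 6 (write(2)): arr=[6 13 2] head=2 tail=0 count=1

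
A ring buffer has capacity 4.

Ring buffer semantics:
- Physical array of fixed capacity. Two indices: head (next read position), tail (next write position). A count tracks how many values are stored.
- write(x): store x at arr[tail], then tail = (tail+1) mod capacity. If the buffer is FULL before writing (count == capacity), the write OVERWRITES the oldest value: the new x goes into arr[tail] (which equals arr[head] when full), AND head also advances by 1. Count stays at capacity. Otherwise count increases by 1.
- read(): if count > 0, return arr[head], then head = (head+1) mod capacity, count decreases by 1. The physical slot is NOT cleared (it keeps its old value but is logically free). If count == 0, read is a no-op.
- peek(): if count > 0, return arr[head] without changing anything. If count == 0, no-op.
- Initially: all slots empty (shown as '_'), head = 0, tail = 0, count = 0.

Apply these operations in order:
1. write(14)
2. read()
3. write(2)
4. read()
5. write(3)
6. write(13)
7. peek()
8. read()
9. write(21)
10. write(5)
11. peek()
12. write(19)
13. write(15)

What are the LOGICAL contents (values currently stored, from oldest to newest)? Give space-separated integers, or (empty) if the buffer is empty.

After op 1 (write(14)): arr=[14 _ _ _] head=0 tail=1 count=1
After op 2 (read()): arr=[14 _ _ _] head=1 tail=1 count=0
After op 3 (write(2)): arr=[14 2 _ _] head=1 tail=2 count=1
After op 4 (read()): arr=[14 2 _ _] head=2 tail=2 count=0
After op 5 (write(3)): arr=[14 2 3 _] head=2 tail=3 count=1
After op 6 (write(13)): arr=[14 2 3 13] head=2 tail=0 count=2
After op 7 (peek()): arr=[14 2 3 13] head=2 tail=0 count=2
After op 8 (read()): arr=[14 2 3 13] head=3 tail=0 count=1
After op 9 (write(21)): arr=[21 2 3 13] head=3 tail=1 count=2
After op 10 (write(5)): arr=[21 5 3 13] head=3 tail=2 count=3
After op 11 (peek()): arr=[21 5 3 13] head=3 tail=2 count=3
After op 12 (write(19)): arr=[21 5 19 13] head=3 tail=3 count=4
After op 13 (write(15)): arr=[21 5 19 15] head=0 tail=0 count=4

Answer: 21 5 19 15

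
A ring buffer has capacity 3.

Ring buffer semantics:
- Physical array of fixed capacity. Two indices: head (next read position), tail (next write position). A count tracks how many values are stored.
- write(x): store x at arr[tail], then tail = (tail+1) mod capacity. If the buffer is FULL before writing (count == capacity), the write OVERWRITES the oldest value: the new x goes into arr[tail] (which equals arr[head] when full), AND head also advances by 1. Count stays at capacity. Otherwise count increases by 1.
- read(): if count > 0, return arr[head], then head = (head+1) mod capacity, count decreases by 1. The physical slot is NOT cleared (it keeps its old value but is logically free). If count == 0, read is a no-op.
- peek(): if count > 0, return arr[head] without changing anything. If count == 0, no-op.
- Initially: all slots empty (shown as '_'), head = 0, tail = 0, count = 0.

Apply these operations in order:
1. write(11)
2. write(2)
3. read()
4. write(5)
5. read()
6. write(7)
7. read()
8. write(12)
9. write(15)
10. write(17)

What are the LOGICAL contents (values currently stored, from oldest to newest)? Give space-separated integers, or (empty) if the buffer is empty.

After op 1 (write(11)): arr=[11 _ _] head=0 tail=1 count=1
After op 2 (write(2)): arr=[11 2 _] head=0 tail=2 count=2
After op 3 (read()): arr=[11 2 _] head=1 tail=2 count=1
After op 4 (write(5)): arr=[11 2 5] head=1 tail=0 count=2
After op 5 (read()): arr=[11 2 5] head=2 tail=0 count=1
After op 6 (write(7)): arr=[7 2 5] head=2 tail=1 count=2
After op 7 (read()): arr=[7 2 5] head=0 tail=1 count=1
After op 8 (write(12)): arr=[7 12 5] head=0 tail=2 count=2
After op 9 (write(15)): arr=[7 12 15] head=0 tail=0 count=3
After op 10 (write(17)): arr=[17 12 15] head=1 tail=1 count=3

Answer: 12 15 17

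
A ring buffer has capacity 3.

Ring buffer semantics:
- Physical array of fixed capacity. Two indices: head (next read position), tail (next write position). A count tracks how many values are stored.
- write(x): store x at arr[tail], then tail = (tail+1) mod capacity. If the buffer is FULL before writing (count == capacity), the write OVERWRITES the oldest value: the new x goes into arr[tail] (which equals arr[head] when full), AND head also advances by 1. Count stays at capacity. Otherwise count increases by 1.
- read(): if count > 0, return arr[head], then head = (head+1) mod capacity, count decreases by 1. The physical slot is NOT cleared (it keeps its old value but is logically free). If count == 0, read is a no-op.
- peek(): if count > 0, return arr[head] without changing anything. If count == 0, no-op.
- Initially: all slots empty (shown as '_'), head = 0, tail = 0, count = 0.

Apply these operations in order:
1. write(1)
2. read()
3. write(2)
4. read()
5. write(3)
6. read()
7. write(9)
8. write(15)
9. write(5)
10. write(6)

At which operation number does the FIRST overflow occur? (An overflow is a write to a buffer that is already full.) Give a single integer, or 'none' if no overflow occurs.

Answer: 10

Derivation:
After op 1 (write(1)): arr=[1 _ _] head=0 tail=1 count=1
After op 2 (read()): arr=[1 _ _] head=1 tail=1 count=0
After op 3 (write(2)): arr=[1 2 _] head=1 tail=2 count=1
After op 4 (read()): arr=[1 2 _] head=2 tail=2 count=0
After op 5 (write(3)): arr=[1 2 3] head=2 tail=0 count=1
After op 6 (read()): arr=[1 2 3] head=0 tail=0 count=0
After op 7 (write(9)): arr=[9 2 3] head=0 tail=1 count=1
After op 8 (write(15)): arr=[9 15 3] head=0 tail=2 count=2
After op 9 (write(5)): arr=[9 15 5] head=0 tail=0 count=3
After op 10 (write(6)): arr=[6 15 5] head=1 tail=1 count=3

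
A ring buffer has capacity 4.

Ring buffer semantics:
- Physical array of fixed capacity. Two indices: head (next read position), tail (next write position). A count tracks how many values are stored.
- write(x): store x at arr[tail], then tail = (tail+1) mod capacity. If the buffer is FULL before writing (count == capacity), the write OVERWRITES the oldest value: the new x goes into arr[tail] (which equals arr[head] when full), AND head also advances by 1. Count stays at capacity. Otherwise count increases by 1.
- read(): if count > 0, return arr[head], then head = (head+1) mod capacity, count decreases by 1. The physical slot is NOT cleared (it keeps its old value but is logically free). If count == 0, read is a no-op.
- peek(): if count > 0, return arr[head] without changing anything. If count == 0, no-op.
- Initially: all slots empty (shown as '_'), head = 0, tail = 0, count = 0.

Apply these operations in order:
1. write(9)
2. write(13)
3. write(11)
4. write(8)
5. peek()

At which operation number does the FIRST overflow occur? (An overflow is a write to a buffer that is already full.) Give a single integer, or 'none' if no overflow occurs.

After op 1 (write(9)): arr=[9 _ _ _] head=0 tail=1 count=1
After op 2 (write(13)): arr=[9 13 _ _] head=0 tail=2 count=2
After op 3 (write(11)): arr=[9 13 11 _] head=0 tail=3 count=3
After op 4 (write(8)): arr=[9 13 11 8] head=0 tail=0 count=4
After op 5 (peek()): arr=[9 13 11 8] head=0 tail=0 count=4

Answer: none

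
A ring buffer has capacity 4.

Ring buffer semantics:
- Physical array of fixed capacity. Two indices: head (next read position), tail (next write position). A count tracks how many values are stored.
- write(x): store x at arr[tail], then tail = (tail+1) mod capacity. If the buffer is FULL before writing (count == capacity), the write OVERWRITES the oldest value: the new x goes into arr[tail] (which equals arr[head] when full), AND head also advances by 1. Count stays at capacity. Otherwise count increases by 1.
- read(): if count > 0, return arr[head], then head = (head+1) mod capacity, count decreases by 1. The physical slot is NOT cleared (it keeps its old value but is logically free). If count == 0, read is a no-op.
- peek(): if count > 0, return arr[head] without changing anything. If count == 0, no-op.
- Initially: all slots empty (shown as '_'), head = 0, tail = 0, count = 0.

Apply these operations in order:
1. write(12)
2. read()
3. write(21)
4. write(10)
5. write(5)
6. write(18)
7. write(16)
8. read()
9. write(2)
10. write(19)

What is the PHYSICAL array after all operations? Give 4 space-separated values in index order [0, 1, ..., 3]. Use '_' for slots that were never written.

Answer: 18 16 2 19

Derivation:
After op 1 (write(12)): arr=[12 _ _ _] head=0 tail=1 count=1
After op 2 (read()): arr=[12 _ _ _] head=1 tail=1 count=0
After op 3 (write(21)): arr=[12 21 _ _] head=1 tail=2 count=1
After op 4 (write(10)): arr=[12 21 10 _] head=1 tail=3 count=2
After op 5 (write(5)): arr=[12 21 10 5] head=1 tail=0 count=3
After op 6 (write(18)): arr=[18 21 10 5] head=1 tail=1 count=4
After op 7 (write(16)): arr=[18 16 10 5] head=2 tail=2 count=4
After op 8 (read()): arr=[18 16 10 5] head=3 tail=2 count=3
After op 9 (write(2)): arr=[18 16 2 5] head=3 tail=3 count=4
After op 10 (write(19)): arr=[18 16 2 19] head=0 tail=0 count=4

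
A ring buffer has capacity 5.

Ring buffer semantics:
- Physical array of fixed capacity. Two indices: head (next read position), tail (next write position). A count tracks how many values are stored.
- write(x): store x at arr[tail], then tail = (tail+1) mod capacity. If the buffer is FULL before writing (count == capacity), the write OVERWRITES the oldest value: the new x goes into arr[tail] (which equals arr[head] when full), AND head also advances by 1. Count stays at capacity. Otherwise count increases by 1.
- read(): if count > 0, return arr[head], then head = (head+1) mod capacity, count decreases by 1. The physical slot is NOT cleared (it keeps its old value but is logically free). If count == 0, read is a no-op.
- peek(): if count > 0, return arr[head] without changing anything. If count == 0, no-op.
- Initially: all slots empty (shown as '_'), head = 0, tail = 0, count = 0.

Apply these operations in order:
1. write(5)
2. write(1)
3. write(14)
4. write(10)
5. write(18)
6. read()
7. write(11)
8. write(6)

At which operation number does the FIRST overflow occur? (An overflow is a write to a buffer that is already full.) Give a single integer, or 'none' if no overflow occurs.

After op 1 (write(5)): arr=[5 _ _ _ _] head=0 tail=1 count=1
After op 2 (write(1)): arr=[5 1 _ _ _] head=0 tail=2 count=2
After op 3 (write(14)): arr=[5 1 14 _ _] head=0 tail=3 count=3
After op 4 (write(10)): arr=[5 1 14 10 _] head=0 tail=4 count=4
After op 5 (write(18)): arr=[5 1 14 10 18] head=0 tail=0 count=5
After op 6 (read()): arr=[5 1 14 10 18] head=1 tail=0 count=4
After op 7 (write(11)): arr=[11 1 14 10 18] head=1 tail=1 count=5
After op 8 (write(6)): arr=[11 6 14 10 18] head=2 tail=2 count=5

Answer: 8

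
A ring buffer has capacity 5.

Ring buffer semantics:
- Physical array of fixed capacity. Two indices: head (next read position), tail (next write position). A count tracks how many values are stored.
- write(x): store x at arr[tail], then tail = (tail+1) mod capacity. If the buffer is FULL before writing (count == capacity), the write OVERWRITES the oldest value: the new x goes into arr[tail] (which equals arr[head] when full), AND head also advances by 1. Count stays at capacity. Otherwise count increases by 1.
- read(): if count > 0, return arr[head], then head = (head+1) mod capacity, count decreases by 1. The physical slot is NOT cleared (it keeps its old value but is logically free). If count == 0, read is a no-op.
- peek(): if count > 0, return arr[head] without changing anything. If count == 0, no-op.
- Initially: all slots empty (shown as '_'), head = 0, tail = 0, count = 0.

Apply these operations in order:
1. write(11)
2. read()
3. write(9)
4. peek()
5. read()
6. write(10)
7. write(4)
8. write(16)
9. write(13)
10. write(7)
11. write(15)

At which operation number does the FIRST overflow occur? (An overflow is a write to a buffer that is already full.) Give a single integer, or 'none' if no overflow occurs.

After op 1 (write(11)): arr=[11 _ _ _ _] head=0 tail=1 count=1
After op 2 (read()): arr=[11 _ _ _ _] head=1 tail=1 count=0
After op 3 (write(9)): arr=[11 9 _ _ _] head=1 tail=2 count=1
After op 4 (peek()): arr=[11 9 _ _ _] head=1 tail=2 count=1
After op 5 (read()): arr=[11 9 _ _ _] head=2 tail=2 count=0
After op 6 (write(10)): arr=[11 9 10 _ _] head=2 tail=3 count=1
After op 7 (write(4)): arr=[11 9 10 4 _] head=2 tail=4 count=2
After op 8 (write(16)): arr=[11 9 10 4 16] head=2 tail=0 count=3
After op 9 (write(13)): arr=[13 9 10 4 16] head=2 tail=1 count=4
After op 10 (write(7)): arr=[13 7 10 4 16] head=2 tail=2 count=5
After op 11 (write(15)): arr=[13 7 15 4 16] head=3 tail=3 count=5

Answer: 11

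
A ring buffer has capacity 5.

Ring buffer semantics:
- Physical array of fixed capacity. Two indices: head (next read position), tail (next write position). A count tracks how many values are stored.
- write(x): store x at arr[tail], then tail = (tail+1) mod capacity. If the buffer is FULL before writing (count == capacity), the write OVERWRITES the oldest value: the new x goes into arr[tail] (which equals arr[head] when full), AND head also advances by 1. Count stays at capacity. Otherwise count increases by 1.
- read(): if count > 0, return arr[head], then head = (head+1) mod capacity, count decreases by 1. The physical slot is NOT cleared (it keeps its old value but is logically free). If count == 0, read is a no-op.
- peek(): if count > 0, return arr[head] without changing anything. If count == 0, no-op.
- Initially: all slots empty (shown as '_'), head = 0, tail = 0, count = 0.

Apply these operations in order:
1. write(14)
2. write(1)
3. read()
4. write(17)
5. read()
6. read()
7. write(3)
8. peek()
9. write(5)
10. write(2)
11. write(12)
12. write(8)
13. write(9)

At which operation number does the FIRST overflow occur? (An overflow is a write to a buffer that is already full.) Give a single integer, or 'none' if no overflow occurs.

After op 1 (write(14)): arr=[14 _ _ _ _] head=0 tail=1 count=1
After op 2 (write(1)): arr=[14 1 _ _ _] head=0 tail=2 count=2
After op 3 (read()): arr=[14 1 _ _ _] head=1 tail=2 count=1
After op 4 (write(17)): arr=[14 1 17 _ _] head=1 tail=3 count=2
After op 5 (read()): arr=[14 1 17 _ _] head=2 tail=3 count=1
After op 6 (read()): arr=[14 1 17 _ _] head=3 tail=3 count=0
After op 7 (write(3)): arr=[14 1 17 3 _] head=3 tail=4 count=1
After op 8 (peek()): arr=[14 1 17 3 _] head=3 tail=4 count=1
After op 9 (write(5)): arr=[14 1 17 3 5] head=3 tail=0 count=2
After op 10 (write(2)): arr=[2 1 17 3 5] head=3 tail=1 count=3
After op 11 (write(12)): arr=[2 12 17 3 5] head=3 tail=2 count=4
After op 12 (write(8)): arr=[2 12 8 3 5] head=3 tail=3 count=5
After op 13 (write(9)): arr=[2 12 8 9 5] head=4 tail=4 count=5

Answer: 13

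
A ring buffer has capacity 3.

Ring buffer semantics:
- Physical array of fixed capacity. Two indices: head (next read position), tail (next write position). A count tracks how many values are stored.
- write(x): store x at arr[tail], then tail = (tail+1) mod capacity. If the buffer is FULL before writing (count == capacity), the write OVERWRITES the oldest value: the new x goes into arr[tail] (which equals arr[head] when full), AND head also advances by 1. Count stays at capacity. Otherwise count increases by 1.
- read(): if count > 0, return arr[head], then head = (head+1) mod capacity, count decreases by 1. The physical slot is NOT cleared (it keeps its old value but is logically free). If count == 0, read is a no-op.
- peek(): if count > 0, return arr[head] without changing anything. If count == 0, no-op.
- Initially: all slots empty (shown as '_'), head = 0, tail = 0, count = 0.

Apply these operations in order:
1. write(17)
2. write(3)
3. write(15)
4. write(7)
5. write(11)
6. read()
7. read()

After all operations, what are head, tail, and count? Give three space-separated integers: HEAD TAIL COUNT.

Answer: 1 2 1

Derivation:
After op 1 (write(17)): arr=[17 _ _] head=0 tail=1 count=1
After op 2 (write(3)): arr=[17 3 _] head=0 tail=2 count=2
After op 3 (write(15)): arr=[17 3 15] head=0 tail=0 count=3
After op 4 (write(7)): arr=[7 3 15] head=1 tail=1 count=3
After op 5 (write(11)): arr=[7 11 15] head=2 tail=2 count=3
After op 6 (read()): arr=[7 11 15] head=0 tail=2 count=2
After op 7 (read()): arr=[7 11 15] head=1 tail=2 count=1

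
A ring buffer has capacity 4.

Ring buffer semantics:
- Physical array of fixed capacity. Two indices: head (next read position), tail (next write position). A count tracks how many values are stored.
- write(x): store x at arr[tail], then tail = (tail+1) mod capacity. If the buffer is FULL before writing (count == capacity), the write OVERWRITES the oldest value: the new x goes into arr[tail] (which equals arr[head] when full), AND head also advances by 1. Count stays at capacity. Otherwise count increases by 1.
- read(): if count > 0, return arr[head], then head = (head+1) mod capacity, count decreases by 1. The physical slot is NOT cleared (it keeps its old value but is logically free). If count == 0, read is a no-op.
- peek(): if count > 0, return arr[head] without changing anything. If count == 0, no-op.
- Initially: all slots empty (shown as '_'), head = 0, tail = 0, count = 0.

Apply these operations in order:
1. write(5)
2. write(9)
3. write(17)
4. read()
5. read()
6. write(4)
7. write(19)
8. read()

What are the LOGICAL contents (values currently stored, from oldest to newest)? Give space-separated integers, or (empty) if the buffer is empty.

After op 1 (write(5)): arr=[5 _ _ _] head=0 tail=1 count=1
After op 2 (write(9)): arr=[5 9 _ _] head=0 tail=2 count=2
After op 3 (write(17)): arr=[5 9 17 _] head=0 tail=3 count=3
After op 4 (read()): arr=[5 9 17 _] head=1 tail=3 count=2
After op 5 (read()): arr=[5 9 17 _] head=2 tail=3 count=1
After op 6 (write(4)): arr=[5 9 17 4] head=2 tail=0 count=2
After op 7 (write(19)): arr=[19 9 17 4] head=2 tail=1 count=3
After op 8 (read()): arr=[19 9 17 4] head=3 tail=1 count=2

Answer: 4 19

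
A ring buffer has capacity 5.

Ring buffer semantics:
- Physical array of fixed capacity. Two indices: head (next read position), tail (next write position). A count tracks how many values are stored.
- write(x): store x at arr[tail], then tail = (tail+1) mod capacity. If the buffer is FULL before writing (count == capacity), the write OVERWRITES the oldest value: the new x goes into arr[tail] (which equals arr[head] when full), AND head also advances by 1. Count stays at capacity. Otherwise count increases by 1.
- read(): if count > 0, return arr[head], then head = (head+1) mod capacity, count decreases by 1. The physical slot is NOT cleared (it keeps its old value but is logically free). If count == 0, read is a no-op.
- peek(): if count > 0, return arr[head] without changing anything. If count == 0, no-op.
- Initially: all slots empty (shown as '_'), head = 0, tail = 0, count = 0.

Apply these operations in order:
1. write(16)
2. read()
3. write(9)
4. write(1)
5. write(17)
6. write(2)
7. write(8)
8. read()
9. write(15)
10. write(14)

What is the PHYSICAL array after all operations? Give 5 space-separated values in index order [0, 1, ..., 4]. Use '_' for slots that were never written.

After op 1 (write(16)): arr=[16 _ _ _ _] head=0 tail=1 count=1
After op 2 (read()): arr=[16 _ _ _ _] head=1 tail=1 count=0
After op 3 (write(9)): arr=[16 9 _ _ _] head=1 tail=2 count=1
After op 4 (write(1)): arr=[16 9 1 _ _] head=1 tail=3 count=2
After op 5 (write(17)): arr=[16 9 1 17 _] head=1 tail=4 count=3
After op 6 (write(2)): arr=[16 9 1 17 2] head=1 tail=0 count=4
After op 7 (write(8)): arr=[8 9 1 17 2] head=1 tail=1 count=5
After op 8 (read()): arr=[8 9 1 17 2] head=2 tail=1 count=4
After op 9 (write(15)): arr=[8 15 1 17 2] head=2 tail=2 count=5
After op 10 (write(14)): arr=[8 15 14 17 2] head=3 tail=3 count=5

Answer: 8 15 14 17 2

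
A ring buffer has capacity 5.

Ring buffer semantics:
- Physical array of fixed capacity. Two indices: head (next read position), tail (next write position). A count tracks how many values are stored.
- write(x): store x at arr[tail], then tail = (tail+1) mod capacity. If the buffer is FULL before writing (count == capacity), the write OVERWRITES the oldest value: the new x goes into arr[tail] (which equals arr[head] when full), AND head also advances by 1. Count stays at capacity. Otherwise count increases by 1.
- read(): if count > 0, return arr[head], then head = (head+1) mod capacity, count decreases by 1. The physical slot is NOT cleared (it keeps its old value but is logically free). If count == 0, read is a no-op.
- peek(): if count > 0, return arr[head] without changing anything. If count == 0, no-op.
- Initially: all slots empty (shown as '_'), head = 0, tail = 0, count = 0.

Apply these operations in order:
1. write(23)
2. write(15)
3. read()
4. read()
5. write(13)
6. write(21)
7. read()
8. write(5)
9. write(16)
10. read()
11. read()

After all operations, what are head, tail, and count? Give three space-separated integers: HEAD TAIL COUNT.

Answer: 0 1 1

Derivation:
After op 1 (write(23)): arr=[23 _ _ _ _] head=0 tail=1 count=1
After op 2 (write(15)): arr=[23 15 _ _ _] head=0 tail=2 count=2
After op 3 (read()): arr=[23 15 _ _ _] head=1 tail=2 count=1
After op 4 (read()): arr=[23 15 _ _ _] head=2 tail=2 count=0
After op 5 (write(13)): arr=[23 15 13 _ _] head=2 tail=3 count=1
After op 6 (write(21)): arr=[23 15 13 21 _] head=2 tail=4 count=2
After op 7 (read()): arr=[23 15 13 21 _] head=3 tail=4 count=1
After op 8 (write(5)): arr=[23 15 13 21 5] head=3 tail=0 count=2
After op 9 (write(16)): arr=[16 15 13 21 5] head=3 tail=1 count=3
After op 10 (read()): arr=[16 15 13 21 5] head=4 tail=1 count=2
After op 11 (read()): arr=[16 15 13 21 5] head=0 tail=1 count=1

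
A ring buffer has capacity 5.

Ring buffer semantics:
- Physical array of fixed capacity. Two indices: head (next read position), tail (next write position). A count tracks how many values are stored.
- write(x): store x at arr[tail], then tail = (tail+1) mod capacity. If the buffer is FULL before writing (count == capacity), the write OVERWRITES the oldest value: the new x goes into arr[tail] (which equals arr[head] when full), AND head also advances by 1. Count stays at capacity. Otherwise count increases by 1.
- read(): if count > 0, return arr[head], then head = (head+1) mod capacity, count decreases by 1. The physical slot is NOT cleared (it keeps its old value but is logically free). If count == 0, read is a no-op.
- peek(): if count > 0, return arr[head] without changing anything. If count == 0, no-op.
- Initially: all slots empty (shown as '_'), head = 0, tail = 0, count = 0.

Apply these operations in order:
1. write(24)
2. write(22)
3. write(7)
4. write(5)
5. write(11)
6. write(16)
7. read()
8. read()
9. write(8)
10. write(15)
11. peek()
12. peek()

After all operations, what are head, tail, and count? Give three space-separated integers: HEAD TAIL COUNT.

After op 1 (write(24)): arr=[24 _ _ _ _] head=0 tail=1 count=1
After op 2 (write(22)): arr=[24 22 _ _ _] head=0 tail=2 count=2
After op 3 (write(7)): arr=[24 22 7 _ _] head=0 tail=3 count=3
After op 4 (write(5)): arr=[24 22 7 5 _] head=0 tail=4 count=4
After op 5 (write(11)): arr=[24 22 7 5 11] head=0 tail=0 count=5
After op 6 (write(16)): arr=[16 22 7 5 11] head=1 tail=1 count=5
After op 7 (read()): arr=[16 22 7 5 11] head=2 tail=1 count=4
After op 8 (read()): arr=[16 22 7 5 11] head=3 tail=1 count=3
After op 9 (write(8)): arr=[16 8 7 5 11] head=3 tail=2 count=4
After op 10 (write(15)): arr=[16 8 15 5 11] head=3 tail=3 count=5
After op 11 (peek()): arr=[16 8 15 5 11] head=3 tail=3 count=5
After op 12 (peek()): arr=[16 8 15 5 11] head=3 tail=3 count=5

Answer: 3 3 5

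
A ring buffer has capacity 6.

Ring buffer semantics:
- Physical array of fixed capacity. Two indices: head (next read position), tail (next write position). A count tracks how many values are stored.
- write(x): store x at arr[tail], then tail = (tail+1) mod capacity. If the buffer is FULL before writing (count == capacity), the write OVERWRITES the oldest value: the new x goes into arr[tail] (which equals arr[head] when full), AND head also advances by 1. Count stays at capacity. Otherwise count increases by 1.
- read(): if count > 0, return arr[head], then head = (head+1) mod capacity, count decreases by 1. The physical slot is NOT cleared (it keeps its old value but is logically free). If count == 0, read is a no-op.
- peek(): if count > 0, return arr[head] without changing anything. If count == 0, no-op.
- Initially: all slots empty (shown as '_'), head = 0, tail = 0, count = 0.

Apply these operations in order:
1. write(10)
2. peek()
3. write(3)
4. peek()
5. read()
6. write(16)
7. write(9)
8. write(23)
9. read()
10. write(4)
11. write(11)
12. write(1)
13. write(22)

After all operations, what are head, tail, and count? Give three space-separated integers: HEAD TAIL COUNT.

After op 1 (write(10)): arr=[10 _ _ _ _ _] head=0 tail=1 count=1
After op 2 (peek()): arr=[10 _ _ _ _ _] head=0 tail=1 count=1
After op 3 (write(3)): arr=[10 3 _ _ _ _] head=0 tail=2 count=2
After op 4 (peek()): arr=[10 3 _ _ _ _] head=0 tail=2 count=2
After op 5 (read()): arr=[10 3 _ _ _ _] head=1 tail=2 count=1
After op 6 (write(16)): arr=[10 3 16 _ _ _] head=1 tail=3 count=2
After op 7 (write(9)): arr=[10 3 16 9 _ _] head=1 tail=4 count=3
After op 8 (write(23)): arr=[10 3 16 9 23 _] head=1 tail=5 count=4
After op 9 (read()): arr=[10 3 16 9 23 _] head=2 tail=5 count=3
After op 10 (write(4)): arr=[10 3 16 9 23 4] head=2 tail=0 count=4
After op 11 (write(11)): arr=[11 3 16 9 23 4] head=2 tail=1 count=5
After op 12 (write(1)): arr=[11 1 16 9 23 4] head=2 tail=2 count=6
After op 13 (write(22)): arr=[11 1 22 9 23 4] head=3 tail=3 count=6

Answer: 3 3 6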